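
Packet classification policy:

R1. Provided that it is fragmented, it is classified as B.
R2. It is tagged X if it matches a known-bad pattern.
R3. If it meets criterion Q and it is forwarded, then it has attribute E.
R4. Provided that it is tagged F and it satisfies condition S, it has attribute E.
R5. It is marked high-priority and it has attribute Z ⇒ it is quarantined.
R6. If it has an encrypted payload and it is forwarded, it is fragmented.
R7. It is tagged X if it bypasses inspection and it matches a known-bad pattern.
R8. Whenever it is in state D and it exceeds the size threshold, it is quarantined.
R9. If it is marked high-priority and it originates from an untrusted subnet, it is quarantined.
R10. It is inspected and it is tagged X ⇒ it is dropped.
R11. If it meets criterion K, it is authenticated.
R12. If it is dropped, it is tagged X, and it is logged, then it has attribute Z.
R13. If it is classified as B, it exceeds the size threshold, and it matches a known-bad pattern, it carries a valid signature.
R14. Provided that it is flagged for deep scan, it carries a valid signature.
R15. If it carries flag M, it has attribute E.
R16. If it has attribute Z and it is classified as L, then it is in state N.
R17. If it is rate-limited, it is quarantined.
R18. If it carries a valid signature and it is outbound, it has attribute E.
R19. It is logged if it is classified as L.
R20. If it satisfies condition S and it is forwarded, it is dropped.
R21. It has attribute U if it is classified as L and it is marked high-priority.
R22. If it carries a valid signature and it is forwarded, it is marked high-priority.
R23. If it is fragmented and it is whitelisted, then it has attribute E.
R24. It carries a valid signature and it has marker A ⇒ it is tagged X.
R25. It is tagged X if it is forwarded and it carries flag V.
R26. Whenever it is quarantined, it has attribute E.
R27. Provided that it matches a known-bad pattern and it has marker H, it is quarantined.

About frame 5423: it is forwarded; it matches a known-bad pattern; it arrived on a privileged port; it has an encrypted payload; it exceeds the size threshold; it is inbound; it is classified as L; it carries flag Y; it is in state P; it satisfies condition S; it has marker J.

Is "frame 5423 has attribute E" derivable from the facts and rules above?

By R2 (it matches a known-bad pattern): it is tagged X.
By R6 (it has an encrypted payload, it is forwarded): it is fragmented.
By R19 (it is classified as L): it is logged.
By R20 (it satisfies condition S, it is forwarded): it is dropped.
By R1 (it is fragmented): it is classified as B.
By R12 (it is dropped, it is tagged X, it is logged): it has attribute Z.
By R13 (it is classified as B, it exceeds the size threshold, it matches a known-bad pattern): it carries a valid signature.
By R22 (it carries a valid signature, it is forwarded): it is marked high-priority.
By R5 (it is marked high-priority, it has attribute Z): it is quarantined.
By R26 (it is quarantined): it has attribute E.

Yes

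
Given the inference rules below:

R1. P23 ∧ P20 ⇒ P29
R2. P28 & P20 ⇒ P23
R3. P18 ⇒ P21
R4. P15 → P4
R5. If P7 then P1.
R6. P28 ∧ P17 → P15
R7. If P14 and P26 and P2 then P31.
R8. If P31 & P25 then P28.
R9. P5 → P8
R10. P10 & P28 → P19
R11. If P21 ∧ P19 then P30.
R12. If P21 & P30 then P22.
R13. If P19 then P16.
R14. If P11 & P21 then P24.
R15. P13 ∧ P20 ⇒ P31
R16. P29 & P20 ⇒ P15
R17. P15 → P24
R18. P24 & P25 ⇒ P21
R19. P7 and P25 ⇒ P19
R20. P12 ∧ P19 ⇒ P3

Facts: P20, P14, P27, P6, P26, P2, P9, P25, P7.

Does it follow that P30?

Yes

P31  (by R7: P14, P26, P2)
P28  (by R8: P31, P25)
P19  (by R19: P7, P25)
P23  (by R2: P28, P20)
P29  (by R1: P23, P20)
P15  (by R16: P29, P20)
P24  (by R17: P15)
P21  (by R18: P24, P25)
P30  (by R11: P21, P19)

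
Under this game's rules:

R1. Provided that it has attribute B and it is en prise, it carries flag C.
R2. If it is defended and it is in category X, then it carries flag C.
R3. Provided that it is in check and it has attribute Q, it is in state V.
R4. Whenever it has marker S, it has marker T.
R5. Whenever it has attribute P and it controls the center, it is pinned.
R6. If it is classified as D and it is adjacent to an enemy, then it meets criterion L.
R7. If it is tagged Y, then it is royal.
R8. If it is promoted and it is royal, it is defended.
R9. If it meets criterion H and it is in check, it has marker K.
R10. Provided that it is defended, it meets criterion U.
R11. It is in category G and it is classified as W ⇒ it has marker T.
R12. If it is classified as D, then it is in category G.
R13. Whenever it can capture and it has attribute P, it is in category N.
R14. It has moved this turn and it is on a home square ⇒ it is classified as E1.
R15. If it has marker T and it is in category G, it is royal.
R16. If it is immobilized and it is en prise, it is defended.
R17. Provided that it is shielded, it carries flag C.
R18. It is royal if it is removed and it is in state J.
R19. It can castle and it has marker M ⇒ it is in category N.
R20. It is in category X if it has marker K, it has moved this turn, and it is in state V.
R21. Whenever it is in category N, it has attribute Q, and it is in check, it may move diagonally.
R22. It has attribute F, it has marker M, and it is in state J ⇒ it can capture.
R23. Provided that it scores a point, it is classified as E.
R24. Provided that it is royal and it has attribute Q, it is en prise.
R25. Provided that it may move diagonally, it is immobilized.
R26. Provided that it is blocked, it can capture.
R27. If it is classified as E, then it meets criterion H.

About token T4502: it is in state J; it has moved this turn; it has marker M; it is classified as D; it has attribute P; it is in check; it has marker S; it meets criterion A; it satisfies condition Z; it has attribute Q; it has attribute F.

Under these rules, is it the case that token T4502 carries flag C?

Forward chaining from the given facts derives: is in state V, has marker T, is in category G, is royal, can capture, is en prise, is in category N, may move diagonally, is immobilized, is defended, meets criterion U.
Rules concluding "it carries flag C": R1 needs "it has attribute B"; R2 needs "it is in category X"; R17 needs "it is shielded" — none of these are established.

No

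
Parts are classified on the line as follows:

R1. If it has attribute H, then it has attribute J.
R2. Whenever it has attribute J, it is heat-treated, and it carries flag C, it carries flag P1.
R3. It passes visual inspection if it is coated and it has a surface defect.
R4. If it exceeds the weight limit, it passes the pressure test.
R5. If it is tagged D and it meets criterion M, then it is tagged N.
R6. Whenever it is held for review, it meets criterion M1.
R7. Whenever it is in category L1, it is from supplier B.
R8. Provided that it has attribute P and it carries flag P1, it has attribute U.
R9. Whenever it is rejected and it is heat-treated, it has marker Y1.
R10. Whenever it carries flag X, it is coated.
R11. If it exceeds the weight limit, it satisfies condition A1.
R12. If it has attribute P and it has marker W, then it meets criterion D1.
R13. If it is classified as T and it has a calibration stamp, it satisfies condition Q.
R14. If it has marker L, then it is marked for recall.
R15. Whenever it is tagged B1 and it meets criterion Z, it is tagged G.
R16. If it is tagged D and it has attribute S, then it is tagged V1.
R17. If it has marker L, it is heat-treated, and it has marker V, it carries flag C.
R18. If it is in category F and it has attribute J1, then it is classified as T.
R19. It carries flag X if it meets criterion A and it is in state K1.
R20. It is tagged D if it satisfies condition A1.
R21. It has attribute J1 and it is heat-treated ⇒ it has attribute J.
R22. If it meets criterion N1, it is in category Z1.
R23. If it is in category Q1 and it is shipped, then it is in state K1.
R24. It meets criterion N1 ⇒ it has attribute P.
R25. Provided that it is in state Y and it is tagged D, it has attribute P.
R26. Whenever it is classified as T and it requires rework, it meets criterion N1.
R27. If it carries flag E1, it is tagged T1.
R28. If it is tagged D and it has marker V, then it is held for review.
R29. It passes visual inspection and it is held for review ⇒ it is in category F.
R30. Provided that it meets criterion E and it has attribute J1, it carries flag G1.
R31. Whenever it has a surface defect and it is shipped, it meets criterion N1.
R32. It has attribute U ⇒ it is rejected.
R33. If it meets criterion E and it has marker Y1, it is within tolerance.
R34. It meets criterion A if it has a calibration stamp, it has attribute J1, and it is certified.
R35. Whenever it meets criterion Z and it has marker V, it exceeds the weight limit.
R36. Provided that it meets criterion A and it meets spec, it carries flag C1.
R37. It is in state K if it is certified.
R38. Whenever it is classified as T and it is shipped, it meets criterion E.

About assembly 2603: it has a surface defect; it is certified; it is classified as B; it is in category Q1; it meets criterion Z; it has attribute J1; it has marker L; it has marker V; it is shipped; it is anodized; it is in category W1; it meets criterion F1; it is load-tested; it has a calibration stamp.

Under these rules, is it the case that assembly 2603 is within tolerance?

No

Forward chaining from the given facts derives: is marked for recall, is in state K1, meets criterion N1, meets criterion A, exceeds the weight limit, is in state K, passes the pressure test, satisfies condition A1, carries flag X, is tagged D, is in category Z1, has attribute P, is held for review, meets criterion M1, is coated, passes visual inspection, is in category F, is classified as T, meets criterion E, satisfies condition Q, carries flag G1.
The only rule concluding "it is within tolerance" is R33, which needs "it has marker Y1"; that is never established.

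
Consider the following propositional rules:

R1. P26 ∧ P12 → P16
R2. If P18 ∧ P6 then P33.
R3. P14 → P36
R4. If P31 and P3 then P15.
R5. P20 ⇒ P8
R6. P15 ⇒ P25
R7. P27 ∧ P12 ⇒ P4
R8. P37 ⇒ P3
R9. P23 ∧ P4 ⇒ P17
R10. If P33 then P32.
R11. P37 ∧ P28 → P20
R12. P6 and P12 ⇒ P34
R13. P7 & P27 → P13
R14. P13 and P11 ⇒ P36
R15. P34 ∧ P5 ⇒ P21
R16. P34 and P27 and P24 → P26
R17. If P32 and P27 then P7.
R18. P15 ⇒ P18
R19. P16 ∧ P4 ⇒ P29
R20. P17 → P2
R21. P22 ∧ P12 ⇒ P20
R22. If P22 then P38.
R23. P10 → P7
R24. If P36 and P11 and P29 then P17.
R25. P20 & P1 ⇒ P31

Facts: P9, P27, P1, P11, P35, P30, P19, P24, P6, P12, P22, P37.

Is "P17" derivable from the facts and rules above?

P4  (by R7: P27, P12)
P3  (by R8: P37)
P34  (by R12: P6, P12)
P26  (by R16: P34, P27, P24)
P20  (by R21: P22, P12)
P31  (by R25: P20, P1)
P16  (by R1: P26, P12)
P15  (by R4: P31, P3)
P18  (by R18: P15)
P29  (by R19: P16, P4)
P33  (by R2: P18, P6)
P32  (by R10: P33)
P7  (by R17: P32, P27)
P13  (by R13: P7, P27)
P36  (by R14: P13, P11)
P17  (by R24: P36, P11, P29)

Yes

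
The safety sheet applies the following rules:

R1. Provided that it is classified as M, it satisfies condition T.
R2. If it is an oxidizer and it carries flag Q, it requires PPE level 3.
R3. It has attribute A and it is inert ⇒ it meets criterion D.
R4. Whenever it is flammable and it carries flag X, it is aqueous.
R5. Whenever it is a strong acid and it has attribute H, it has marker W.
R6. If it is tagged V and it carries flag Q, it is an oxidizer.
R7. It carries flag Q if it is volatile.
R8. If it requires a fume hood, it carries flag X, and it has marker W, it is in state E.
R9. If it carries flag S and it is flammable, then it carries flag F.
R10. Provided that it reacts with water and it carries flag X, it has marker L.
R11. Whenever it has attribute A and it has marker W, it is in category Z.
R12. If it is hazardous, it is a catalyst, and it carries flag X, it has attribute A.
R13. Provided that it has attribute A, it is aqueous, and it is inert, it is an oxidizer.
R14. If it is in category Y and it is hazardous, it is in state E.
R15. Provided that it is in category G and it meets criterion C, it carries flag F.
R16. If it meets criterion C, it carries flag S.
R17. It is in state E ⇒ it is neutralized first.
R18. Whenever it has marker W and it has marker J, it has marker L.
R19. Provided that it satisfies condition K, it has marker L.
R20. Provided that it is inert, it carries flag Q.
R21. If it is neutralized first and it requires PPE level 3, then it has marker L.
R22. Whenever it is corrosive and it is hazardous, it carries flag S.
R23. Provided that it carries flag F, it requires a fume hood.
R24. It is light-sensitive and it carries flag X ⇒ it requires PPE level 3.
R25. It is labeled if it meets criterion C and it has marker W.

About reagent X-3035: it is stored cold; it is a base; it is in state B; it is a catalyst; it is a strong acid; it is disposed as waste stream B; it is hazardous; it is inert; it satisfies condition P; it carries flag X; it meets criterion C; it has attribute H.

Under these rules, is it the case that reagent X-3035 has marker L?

No

Forward chaining from the given facts derives: has marker W, has attribute A, carries flag S, carries flag Q, is labeled, meets criterion D, is in category Z.
Rules concluding "it has marker L": R10 needs "it reacts with water"; R18 needs "it has marker J"; R19 needs "it satisfies condition K"; R21 needs "it is neutralized first" — none of these are established.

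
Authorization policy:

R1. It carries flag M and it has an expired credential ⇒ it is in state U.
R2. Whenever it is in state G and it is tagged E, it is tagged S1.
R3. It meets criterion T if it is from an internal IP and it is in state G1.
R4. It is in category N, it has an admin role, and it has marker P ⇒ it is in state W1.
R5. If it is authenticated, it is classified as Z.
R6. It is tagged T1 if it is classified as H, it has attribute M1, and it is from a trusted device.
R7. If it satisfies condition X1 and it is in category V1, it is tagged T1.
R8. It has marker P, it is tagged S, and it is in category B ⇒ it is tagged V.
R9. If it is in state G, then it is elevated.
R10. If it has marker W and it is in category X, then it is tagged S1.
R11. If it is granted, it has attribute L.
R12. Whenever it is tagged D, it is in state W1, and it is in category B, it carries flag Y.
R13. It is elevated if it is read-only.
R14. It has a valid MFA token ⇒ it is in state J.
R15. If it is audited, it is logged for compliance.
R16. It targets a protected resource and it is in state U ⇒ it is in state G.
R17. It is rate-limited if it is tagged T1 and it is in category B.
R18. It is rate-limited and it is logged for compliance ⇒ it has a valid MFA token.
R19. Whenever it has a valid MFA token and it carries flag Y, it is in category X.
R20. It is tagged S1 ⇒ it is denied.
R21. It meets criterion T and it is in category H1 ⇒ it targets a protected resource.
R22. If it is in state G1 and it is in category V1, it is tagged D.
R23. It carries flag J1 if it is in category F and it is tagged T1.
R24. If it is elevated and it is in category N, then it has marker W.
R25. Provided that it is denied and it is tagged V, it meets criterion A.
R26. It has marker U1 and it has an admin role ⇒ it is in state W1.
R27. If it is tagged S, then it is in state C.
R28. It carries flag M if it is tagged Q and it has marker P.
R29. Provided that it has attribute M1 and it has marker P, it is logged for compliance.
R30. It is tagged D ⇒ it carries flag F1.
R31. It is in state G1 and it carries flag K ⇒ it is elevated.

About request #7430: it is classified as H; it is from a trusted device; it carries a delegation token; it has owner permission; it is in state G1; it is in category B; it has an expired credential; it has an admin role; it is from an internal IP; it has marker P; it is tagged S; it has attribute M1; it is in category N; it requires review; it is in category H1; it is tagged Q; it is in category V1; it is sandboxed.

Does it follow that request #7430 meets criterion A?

Yes

By R3 (it is from an internal IP, it is in state G1): it meets criterion T.
By R4 (it is in category N, it has an admin role, it has marker P): it is in state W1.
By R6 (it is classified as H, it has attribute M1, it is from a trusted device): it is tagged T1.
By R8 (it has marker P, it is tagged S, it is in category B): it is tagged V.
By R17 (it is tagged T1, it is in category B): it is rate-limited.
By R21 (it meets criterion T, it is in category H1): it targets a protected resource.
By R22 (it is in state G1, it is in category V1): it is tagged D.
By R28 (it is tagged Q, it has marker P): it carries flag M.
By R29 (it has attribute M1, it has marker P): it is logged for compliance.
By R1 (it carries flag M, it has an expired credential): it is in state U.
By R12 (it is tagged D, it is in state W1, it is in category B): it carries flag Y.
By R16 (it targets a protected resource, it is in state U): it is in state G.
By R18 (it is rate-limited, it is logged for compliance): it has a valid MFA token.
By R19 (it has a valid MFA token, it carries flag Y): it is in category X.
By R9 (it is in state G): it is elevated.
By R24 (it is elevated, it is in category N): it has marker W.
By R10 (it has marker W, it is in category X): it is tagged S1.
By R20 (it is tagged S1): it is denied.
By R25 (it is denied, it is tagged V): it meets criterion A.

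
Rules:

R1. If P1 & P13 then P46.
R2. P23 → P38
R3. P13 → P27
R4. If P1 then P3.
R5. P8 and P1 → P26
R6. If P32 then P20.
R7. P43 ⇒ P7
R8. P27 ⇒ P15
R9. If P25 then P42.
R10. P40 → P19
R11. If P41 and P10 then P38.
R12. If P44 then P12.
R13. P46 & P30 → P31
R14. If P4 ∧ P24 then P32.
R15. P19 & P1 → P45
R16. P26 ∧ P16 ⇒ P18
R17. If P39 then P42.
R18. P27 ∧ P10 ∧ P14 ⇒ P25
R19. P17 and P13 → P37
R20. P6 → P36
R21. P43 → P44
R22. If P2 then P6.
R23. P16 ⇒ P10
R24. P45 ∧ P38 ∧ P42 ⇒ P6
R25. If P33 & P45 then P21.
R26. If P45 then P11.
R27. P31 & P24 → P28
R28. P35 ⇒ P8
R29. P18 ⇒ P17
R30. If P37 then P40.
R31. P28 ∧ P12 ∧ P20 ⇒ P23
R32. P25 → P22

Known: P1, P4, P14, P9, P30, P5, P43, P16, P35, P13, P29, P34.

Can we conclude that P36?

No

Forward chaining from the given facts derives: P46, P27, P3, P7, P15, P31, P44, P10, P8, P26, P12, P18, P25, P17, P22, P42, P37, P40, P19, P45, P11.
The only rule concluding P36 is R20, which needs P6; that is never established.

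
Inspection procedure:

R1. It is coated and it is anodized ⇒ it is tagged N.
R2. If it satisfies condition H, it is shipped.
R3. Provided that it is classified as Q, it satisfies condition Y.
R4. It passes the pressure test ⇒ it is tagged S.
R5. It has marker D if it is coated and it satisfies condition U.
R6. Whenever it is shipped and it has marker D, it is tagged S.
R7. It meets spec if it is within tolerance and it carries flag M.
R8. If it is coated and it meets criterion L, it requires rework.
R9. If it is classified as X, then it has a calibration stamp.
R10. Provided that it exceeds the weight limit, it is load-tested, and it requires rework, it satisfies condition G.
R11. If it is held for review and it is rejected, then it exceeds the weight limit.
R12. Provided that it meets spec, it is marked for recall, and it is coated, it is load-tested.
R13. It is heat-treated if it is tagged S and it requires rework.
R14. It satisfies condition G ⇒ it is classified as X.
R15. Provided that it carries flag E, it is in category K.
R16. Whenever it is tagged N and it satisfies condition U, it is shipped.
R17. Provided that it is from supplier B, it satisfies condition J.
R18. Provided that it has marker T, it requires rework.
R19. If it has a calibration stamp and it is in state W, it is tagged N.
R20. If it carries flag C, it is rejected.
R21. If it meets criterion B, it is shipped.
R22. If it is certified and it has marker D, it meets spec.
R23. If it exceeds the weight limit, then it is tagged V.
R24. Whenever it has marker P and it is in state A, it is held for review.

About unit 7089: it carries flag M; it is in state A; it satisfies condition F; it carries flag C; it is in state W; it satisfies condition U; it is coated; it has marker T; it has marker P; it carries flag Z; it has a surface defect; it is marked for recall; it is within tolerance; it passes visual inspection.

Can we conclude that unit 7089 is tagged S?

Yes

By R5 (it is coated, it satisfies condition U): it has marker D.
By R7 (it is within tolerance, it carries flag M): it meets spec.
By R12 (it meets spec, it is marked for recall, it is coated): it is load-tested.
By R18 (it has marker T): it requires rework.
By R20 (it carries flag C): it is rejected.
By R24 (it has marker P, it is in state A): it is held for review.
By R11 (it is held for review, it is rejected): it exceeds the weight limit.
By R10 (it exceeds the weight limit, it is load-tested, it requires rework): it satisfies condition G.
By R14 (it satisfies condition G): it is classified as X.
By R9 (it is classified as X): it has a calibration stamp.
By R19 (it has a calibration stamp, it is in state W): it is tagged N.
By R16 (it is tagged N, it satisfies condition U): it is shipped.
By R6 (it is shipped, it has marker D): it is tagged S.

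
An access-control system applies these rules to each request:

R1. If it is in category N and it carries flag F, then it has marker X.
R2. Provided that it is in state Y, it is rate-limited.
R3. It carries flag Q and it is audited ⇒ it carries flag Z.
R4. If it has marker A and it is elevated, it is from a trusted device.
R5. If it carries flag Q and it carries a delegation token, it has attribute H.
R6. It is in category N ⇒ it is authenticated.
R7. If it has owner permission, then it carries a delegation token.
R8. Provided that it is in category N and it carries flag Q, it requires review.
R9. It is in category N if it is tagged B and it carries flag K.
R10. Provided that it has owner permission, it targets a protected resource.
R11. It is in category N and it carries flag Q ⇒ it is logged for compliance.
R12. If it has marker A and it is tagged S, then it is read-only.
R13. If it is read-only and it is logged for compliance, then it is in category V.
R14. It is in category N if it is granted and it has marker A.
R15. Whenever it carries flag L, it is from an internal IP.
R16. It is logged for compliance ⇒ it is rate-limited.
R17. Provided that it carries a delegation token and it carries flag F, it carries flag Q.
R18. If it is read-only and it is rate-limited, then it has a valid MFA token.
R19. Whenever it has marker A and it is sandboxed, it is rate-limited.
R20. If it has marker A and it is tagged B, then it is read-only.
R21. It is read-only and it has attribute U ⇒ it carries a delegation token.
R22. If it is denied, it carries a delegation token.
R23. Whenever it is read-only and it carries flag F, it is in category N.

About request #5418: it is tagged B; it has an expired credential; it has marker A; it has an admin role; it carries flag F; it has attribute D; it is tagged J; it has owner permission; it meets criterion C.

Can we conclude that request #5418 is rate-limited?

Yes

By R7 (it has owner permission): it carries a delegation token.
By R17 (it carries a delegation token, it carries flag F): it carries flag Q.
By R20 (it has marker A, it is tagged B): it is read-only.
By R23 (it is read-only, it carries flag F): it is in category N.
By R11 (it is in category N, it carries flag Q): it is logged for compliance.
By R16 (it is logged for compliance): it is rate-limited.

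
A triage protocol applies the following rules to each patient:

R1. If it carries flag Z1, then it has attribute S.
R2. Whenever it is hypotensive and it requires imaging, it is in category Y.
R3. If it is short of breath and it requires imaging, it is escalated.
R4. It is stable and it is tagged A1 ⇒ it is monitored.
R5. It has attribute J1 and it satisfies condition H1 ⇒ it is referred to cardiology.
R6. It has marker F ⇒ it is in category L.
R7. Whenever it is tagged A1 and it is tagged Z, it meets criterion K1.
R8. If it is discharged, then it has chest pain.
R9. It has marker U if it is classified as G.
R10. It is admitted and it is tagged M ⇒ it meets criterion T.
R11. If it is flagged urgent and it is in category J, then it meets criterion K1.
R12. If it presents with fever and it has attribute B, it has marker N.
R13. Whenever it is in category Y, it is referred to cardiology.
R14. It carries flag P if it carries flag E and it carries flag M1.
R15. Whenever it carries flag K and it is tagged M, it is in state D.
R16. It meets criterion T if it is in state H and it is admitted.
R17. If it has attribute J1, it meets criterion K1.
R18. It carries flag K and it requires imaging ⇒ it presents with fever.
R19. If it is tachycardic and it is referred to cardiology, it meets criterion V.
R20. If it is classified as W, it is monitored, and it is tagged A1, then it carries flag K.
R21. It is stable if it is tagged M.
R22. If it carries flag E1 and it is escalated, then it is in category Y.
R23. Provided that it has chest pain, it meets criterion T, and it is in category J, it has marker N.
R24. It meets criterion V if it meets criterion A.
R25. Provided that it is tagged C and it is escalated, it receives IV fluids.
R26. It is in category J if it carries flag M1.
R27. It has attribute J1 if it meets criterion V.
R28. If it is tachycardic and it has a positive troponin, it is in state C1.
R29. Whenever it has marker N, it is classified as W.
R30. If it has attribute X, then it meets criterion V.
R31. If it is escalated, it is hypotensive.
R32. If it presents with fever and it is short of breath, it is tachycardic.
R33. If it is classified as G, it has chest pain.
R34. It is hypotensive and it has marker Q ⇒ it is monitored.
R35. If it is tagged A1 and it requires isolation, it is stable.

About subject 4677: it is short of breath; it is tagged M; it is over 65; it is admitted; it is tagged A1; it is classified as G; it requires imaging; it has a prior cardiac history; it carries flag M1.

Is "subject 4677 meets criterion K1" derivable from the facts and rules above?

By R3 (it is short of breath, it requires imaging): it is escalated.
By R10 (it is admitted, it is tagged M): it meets criterion T.
By R21 (it is tagged M): it is stable.
By R26 (it carries flag M1): it is in category J.
By R31 (it is escalated): it is hypotensive.
By R33 (it is classified as G): it has chest pain.
By R2 (it is hypotensive, it requires imaging): it is in category Y.
By R4 (it is stable, it is tagged A1): it is monitored.
By R13 (it is in category Y): it is referred to cardiology.
By R23 (it has chest pain, it meets criterion T, it is in category J): it has marker N.
By R29 (it has marker N): it is classified as W.
By R20 (it is classified as W, it is monitored, it is tagged A1): it carries flag K.
By R18 (it carries flag K, it requires imaging): it presents with fever.
By R32 (it presents with fever, it is short of breath): it is tachycardic.
By R19 (it is tachycardic, it is referred to cardiology): it meets criterion V.
By R27 (it meets criterion V): it has attribute J1.
By R17 (it has attribute J1): it meets criterion K1.

Yes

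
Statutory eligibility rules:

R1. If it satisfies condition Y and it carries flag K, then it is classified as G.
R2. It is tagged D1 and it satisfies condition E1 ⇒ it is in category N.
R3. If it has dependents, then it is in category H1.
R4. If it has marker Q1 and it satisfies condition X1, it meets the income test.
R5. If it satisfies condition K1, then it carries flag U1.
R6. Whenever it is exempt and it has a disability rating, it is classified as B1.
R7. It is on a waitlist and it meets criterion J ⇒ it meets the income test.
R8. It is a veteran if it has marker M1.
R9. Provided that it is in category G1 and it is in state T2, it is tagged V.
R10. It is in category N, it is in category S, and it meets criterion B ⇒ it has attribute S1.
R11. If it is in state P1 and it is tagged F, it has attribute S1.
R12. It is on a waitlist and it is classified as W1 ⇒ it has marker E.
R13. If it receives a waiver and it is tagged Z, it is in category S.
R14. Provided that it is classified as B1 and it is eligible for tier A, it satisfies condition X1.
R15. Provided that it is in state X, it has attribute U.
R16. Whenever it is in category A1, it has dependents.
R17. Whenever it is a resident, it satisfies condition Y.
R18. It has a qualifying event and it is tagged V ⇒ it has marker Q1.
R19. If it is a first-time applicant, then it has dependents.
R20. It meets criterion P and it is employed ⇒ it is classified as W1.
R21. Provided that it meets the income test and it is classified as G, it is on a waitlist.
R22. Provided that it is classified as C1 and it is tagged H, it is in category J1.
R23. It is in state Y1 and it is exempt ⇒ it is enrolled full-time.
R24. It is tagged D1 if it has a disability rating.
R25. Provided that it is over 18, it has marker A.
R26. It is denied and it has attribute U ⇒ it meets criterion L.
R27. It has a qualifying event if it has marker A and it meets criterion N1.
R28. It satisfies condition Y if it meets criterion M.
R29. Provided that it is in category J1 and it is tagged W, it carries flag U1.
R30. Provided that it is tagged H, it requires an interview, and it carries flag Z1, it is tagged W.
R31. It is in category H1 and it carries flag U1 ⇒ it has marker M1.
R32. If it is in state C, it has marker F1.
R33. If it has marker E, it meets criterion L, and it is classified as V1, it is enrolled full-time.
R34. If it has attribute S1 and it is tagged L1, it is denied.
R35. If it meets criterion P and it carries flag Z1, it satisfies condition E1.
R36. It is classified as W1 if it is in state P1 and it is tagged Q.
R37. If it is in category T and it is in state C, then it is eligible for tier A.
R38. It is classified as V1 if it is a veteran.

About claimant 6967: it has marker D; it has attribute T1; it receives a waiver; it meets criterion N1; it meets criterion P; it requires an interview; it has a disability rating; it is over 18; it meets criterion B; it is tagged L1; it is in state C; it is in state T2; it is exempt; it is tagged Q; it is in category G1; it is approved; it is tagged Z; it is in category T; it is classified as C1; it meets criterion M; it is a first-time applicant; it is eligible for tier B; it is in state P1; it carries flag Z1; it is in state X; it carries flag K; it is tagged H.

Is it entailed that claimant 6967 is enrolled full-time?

Yes

By R6 (it is exempt, it has a disability rating): it is classified as B1.
By R9 (it is in category G1, it is in state T2): it is tagged V.
By R13 (it receives a waiver, it is tagged Z): it is in category S.
By R15 (it is in state X): it has attribute U.
By R19 (it is a first-time applicant): it has dependents.
By R22 (it is classified as C1, it is tagged H): it is in category J1.
By R24 (it has a disability rating): it is tagged D1.
By R25 (it is over 18): it has marker A.
By R27 (it has marker A, it meets criterion N1): it has a qualifying event.
By R28 (it meets criterion M): it satisfies condition Y.
By R30 (it is tagged H, it requires an interview, it carries flag Z1): it is tagged W.
By R35 (it meets criterion P, it carries flag Z1): it satisfies condition E1.
By R36 (it is in state P1, it is tagged Q): it is classified as W1.
By R37 (it is in category T, it is in state C): it is eligible for tier A.
By R1 (it satisfies condition Y, it carries flag K): it is classified as G.
By R2 (it is tagged D1, it satisfies condition E1): it is in category N.
By R3 (it has dependents): it is in category H1.
By R10 (it is in category N, it is in category S, it meets criterion B): it has attribute S1.
By R14 (it is classified as B1, it is eligible for tier A): it satisfies condition X1.
By R18 (it has a qualifying event, it is tagged V): it has marker Q1.
By R29 (it is in category J1, it is tagged W): it carries flag U1.
By R31 (it is in category H1, it carries flag U1): it has marker M1.
By R34 (it has attribute S1, it is tagged L1): it is denied.
By R4 (it has marker Q1, it satisfies condition X1): it meets the income test.
By R8 (it has marker M1): it is a veteran.
By R21 (it meets the income test, it is classified as G): it is on a waitlist.
By R26 (it is denied, it has attribute U): it meets criterion L.
By R38 (it is a veteran): it is classified as V1.
By R12 (it is on a waitlist, it is classified as W1): it has marker E.
By R33 (it has marker E, it meets criterion L, it is classified as V1): it is enrolled full-time.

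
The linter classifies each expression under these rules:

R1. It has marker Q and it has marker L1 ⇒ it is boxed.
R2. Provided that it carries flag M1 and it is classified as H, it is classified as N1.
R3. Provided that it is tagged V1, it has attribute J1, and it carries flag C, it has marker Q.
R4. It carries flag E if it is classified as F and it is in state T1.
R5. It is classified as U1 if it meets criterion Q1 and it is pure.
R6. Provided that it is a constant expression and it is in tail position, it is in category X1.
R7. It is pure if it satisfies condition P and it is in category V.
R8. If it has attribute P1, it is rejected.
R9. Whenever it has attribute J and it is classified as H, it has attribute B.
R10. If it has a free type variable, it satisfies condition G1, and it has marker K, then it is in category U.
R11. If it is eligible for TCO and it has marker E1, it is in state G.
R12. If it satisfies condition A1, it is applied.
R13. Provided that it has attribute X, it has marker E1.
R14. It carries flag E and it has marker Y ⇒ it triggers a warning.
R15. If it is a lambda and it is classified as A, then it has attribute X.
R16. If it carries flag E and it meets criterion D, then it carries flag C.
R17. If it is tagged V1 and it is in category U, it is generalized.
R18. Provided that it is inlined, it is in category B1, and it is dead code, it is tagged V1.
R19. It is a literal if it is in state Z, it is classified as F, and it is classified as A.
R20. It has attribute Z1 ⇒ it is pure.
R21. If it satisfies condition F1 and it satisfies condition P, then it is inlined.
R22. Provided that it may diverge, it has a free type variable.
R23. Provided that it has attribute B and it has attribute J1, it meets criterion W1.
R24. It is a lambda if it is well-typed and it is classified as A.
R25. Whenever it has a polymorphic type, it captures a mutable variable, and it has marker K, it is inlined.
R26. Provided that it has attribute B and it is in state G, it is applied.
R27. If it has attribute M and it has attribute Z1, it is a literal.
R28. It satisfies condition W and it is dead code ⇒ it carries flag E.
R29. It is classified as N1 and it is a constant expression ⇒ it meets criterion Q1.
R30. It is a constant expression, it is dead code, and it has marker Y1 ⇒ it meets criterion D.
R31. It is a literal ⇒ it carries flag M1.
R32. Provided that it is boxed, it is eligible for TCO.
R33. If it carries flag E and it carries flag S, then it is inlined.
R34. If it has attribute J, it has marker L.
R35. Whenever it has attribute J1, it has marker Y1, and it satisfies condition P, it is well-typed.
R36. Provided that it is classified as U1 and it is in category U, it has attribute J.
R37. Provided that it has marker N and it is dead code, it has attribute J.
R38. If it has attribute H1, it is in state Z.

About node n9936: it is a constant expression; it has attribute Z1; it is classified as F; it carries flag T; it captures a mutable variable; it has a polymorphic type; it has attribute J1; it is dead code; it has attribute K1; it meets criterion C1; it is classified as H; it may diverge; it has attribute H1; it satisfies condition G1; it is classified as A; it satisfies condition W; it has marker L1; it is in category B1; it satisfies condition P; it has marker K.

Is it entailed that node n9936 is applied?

Forward chaining from the given facts derives: is pure, has a free type variable, is inlined, carries flag E, is in state Z, is in category U, is tagged V1, is a literal, carries flag M1, is classified as N1, is generalized, meets criterion Q1, is classified as U1, has attribute J, has attribute B, meets criterion W1, has marker L.
Rules concluding "it is applied": R12 needs "it satisfies condition A1"; R26 needs "it is in state G" — none of these are established.

No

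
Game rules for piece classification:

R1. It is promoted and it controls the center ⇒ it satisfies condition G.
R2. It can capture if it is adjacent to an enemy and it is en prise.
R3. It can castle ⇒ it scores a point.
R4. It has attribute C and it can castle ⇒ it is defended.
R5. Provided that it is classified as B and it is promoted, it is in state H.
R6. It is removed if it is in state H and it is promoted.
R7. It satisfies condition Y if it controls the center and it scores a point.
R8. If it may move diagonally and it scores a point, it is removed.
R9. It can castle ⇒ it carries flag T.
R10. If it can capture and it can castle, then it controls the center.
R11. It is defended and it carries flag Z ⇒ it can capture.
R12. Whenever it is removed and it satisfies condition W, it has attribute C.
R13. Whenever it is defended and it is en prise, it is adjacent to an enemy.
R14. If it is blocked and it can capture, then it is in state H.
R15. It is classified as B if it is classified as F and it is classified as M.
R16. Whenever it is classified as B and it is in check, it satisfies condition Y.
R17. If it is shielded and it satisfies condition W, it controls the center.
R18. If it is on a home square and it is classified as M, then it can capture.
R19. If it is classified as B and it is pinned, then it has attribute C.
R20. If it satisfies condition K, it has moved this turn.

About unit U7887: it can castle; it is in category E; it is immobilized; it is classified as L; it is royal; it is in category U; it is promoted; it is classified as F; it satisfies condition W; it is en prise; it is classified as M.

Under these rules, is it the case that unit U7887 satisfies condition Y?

Yes

By R3 (it can castle): it scores a point.
By R15 (it is classified as F, it is classified as M): it is classified as B.
By R5 (it is classified as B, it is promoted): it is in state H.
By R6 (it is in state H, it is promoted): it is removed.
By R12 (it is removed, it satisfies condition W): it has attribute C.
By R4 (it has attribute C, it can castle): it is defended.
By R13 (it is defended, it is en prise): it is adjacent to an enemy.
By R2 (it is adjacent to an enemy, it is en prise): it can capture.
By R10 (it can capture, it can castle): it controls the center.
By R7 (it controls the center, it scores a point): it satisfies condition Y.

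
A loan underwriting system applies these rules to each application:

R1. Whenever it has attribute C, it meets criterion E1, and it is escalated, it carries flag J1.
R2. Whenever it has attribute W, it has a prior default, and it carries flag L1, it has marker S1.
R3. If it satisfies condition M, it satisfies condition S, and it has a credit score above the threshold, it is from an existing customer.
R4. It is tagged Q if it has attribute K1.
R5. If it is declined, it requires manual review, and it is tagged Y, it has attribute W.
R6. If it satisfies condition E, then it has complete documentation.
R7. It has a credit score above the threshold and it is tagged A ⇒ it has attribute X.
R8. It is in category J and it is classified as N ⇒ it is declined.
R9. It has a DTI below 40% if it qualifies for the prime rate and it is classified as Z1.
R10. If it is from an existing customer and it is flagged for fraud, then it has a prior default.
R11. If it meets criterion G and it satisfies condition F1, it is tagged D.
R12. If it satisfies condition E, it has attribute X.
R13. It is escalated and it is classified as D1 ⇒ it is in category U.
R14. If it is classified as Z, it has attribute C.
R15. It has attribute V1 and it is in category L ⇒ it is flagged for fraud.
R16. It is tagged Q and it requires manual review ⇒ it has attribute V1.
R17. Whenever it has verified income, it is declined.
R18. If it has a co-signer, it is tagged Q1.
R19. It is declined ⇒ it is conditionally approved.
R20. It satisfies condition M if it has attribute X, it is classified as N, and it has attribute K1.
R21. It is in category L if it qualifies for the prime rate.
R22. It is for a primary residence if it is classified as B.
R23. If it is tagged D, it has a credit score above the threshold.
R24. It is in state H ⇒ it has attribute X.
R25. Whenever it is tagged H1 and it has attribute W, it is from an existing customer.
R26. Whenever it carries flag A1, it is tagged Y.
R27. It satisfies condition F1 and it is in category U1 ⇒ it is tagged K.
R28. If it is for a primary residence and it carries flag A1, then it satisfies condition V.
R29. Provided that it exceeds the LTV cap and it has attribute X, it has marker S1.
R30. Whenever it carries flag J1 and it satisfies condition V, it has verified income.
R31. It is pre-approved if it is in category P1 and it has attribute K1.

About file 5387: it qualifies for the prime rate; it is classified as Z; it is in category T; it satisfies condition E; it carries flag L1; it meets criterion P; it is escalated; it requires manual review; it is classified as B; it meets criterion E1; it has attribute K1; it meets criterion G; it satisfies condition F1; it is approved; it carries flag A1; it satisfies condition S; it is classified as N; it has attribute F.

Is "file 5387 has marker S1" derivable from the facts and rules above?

Yes

By R4 (it has attribute K1): it is tagged Q.
By R11 (it meets criterion G, it satisfies condition F1): it is tagged D.
By R12 (it satisfies condition E): it has attribute X.
By R14 (it is classified as Z): it has attribute C.
By R16 (it is tagged Q, it requires manual review): it has attribute V1.
By R20 (it has attribute X, it is classified as N, it has attribute K1): it satisfies condition M.
By R21 (it qualifies for the prime rate): it is in category L.
By R22 (it is classified as B): it is for a primary residence.
By R23 (it is tagged D): it has a credit score above the threshold.
By R26 (it carries flag A1): it is tagged Y.
By R28 (it is for a primary residence, it carries flag A1): it satisfies condition V.
By R1 (it has attribute C, it meets criterion E1, it is escalated): it carries flag J1.
By R3 (it satisfies condition M, it satisfies condition S, it has a credit score above the threshold): it is from an existing customer.
By R15 (it has attribute V1, it is in category L): it is flagged for fraud.
By R30 (it carries flag J1, it satisfies condition V): it has verified income.
By R10 (it is from an existing customer, it is flagged for fraud): it has a prior default.
By R17 (it has verified income): it is declined.
By R5 (it is declined, it requires manual review, it is tagged Y): it has attribute W.
By R2 (it has attribute W, it has a prior default, it carries flag L1): it has marker S1.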